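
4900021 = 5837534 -937513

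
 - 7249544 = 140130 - 7389674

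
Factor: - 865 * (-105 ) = 3^1* 5^2 * 7^1*173^1  =  90825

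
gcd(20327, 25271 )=1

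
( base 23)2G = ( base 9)68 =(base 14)46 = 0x3E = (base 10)62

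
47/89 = 47/89 = 0.53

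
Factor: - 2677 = -2677^1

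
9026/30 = 300 + 13/15 = 300.87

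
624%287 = 50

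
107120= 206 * 520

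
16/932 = 4/233  =  0.02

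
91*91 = 8281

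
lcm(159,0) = 0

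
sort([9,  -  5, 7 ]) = [-5,  7, 9]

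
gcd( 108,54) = 54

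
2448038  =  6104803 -3656765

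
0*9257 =0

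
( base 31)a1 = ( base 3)102112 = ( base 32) 9n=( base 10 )311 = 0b100110111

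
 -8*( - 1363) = 10904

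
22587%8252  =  6083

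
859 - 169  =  690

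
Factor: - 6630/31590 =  - 3^( - 4 )*17^1 = - 17/81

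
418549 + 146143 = 564692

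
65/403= 5/31 = 0.16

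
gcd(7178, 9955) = 1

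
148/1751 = 148/1751 = 0.08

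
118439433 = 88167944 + 30271489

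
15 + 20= 35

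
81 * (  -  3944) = -319464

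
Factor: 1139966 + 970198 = 2110164 = 2^2*3^1*7^1*25121^1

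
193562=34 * 5693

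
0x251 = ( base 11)49A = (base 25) ni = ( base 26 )ML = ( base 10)593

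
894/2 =447 = 447.00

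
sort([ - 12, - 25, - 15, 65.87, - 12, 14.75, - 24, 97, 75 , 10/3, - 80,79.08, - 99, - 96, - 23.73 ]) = [ - 99 , - 96 , - 80, - 25, - 24, - 23.73,- 15, - 12, - 12,10/3, 14.75, 65.87,  75,79.08, 97]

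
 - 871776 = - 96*9081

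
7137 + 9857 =16994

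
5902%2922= 58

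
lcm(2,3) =6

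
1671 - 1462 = 209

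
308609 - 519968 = -211359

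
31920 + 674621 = 706541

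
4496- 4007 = 489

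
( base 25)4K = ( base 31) 3r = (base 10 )120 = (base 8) 170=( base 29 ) 44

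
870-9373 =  - 8503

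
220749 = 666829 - 446080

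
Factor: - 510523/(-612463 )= 13^1 *173^1 * 227^1 * 607^(-1 )*1009^(  -  1)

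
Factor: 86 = 2^1*43^1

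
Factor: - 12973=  - 12973^1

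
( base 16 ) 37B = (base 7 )2412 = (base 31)SN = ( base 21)209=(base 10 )891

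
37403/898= 37403/898 = 41.65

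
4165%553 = 294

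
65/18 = 65/18 = 3.61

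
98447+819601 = 918048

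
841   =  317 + 524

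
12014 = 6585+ 5429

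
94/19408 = 47/9704=0.00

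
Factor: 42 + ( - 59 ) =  - 17 = -17^1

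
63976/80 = 7997/10=799.70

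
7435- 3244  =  4191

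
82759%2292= 247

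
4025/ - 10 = -403 + 1/2 =- 402.50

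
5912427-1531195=4381232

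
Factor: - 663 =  - 3^1*13^1*17^1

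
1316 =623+693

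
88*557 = 49016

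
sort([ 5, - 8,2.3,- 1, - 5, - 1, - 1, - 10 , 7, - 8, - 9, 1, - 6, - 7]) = [ - 10 , - 9, - 8, - 8, - 7 , - 6, - 5,-1, - 1, - 1, 1, 2.3, 5,7]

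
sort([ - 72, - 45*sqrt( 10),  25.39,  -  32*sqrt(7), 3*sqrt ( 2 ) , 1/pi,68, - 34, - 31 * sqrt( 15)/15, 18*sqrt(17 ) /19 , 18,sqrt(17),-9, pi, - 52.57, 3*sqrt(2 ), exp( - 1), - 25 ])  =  [  -  45 * sqrt( 10), - 32 * sqrt( 7),-72, - 52.57, - 34, - 25, - 9, - 31*sqrt(15 ) /15, 1/pi,exp ( - 1 ),  pi,18*sqrt( 17 )/19, sqrt(17), 3*  sqrt(2),3 *sqrt( 2), 18,25.39 , 68]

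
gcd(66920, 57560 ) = 40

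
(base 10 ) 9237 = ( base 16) 2415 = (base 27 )CI3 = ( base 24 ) g0l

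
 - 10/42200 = -1+4219/4220  =  - 0.00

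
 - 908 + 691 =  - 217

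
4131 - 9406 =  - 5275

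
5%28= 5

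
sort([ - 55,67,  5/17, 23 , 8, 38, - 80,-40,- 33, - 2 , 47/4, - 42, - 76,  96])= [-80,-76 , - 55 ,  -  42, - 40, - 33,  -  2,5/17,8, 47/4,23,  38, 67 , 96]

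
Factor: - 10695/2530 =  - 2^( - 1)*3^1*11^ (-1)*31^1 = - 93/22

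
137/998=137/998 = 0.14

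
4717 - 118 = 4599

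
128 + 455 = 583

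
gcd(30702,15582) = 42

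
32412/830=16206/415 = 39.05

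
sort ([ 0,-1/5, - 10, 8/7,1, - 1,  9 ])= [  -  10,-1, - 1/5, 0 , 1 , 8/7,9]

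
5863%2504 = 855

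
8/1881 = 8/1881 =0.00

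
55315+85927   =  141242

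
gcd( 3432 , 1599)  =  39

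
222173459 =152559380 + 69614079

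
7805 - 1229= 6576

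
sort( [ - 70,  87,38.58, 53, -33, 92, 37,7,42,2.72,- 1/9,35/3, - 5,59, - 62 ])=[ - 70 ,-62, - 33, - 5 , - 1/9,2.72,7, 35/3 , 37,38.58,42,53, 59,87,92]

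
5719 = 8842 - 3123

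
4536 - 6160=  - 1624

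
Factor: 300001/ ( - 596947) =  - 491/977= -491^1 * 977^( - 1)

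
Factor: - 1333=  - 31^1*43^1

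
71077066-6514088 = 64562978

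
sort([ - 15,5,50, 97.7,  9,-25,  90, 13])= [ - 25, - 15,5,9 , 13, 50, 90, 97.7 ] 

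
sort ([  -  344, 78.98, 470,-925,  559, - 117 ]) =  [- 925, - 344, - 117, 78.98, 470,559] 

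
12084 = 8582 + 3502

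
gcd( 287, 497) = 7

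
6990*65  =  454350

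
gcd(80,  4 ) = 4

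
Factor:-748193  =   - 47^1*15919^1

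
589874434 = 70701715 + 519172719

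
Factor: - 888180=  - 2^2*3^1*5^1 *113^1  *  131^1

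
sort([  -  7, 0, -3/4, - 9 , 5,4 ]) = [-9,-7,-3/4, 0,4, 5] 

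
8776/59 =8776/59 = 148.75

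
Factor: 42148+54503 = 96651 = 3^2 * 10739^1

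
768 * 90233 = 69298944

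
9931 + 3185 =13116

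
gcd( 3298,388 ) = 194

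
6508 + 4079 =10587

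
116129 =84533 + 31596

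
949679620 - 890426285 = 59253335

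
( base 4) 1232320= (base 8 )15670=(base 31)7bs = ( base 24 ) C7G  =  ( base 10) 7096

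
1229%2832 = 1229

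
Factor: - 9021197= - 9021197^1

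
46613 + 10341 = 56954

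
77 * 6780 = 522060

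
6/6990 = 1/1165 = 0.00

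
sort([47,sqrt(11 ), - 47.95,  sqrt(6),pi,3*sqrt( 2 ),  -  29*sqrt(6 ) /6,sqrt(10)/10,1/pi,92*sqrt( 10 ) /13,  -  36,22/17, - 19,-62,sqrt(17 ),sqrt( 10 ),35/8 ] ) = [  -  62, - 47.95, - 36,-19, - 29*sqrt(6 ) /6, sqrt(10) /10,1/pi,22/17,sqrt( 6), pi, sqrt(10 ), sqrt(11),  sqrt(17) , 3*sqrt(2),35/8  ,  92 * sqrt(10) /13,47]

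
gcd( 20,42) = 2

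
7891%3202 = 1487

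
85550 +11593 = 97143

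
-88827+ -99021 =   -  187848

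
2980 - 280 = 2700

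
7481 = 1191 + 6290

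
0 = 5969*0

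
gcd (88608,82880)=32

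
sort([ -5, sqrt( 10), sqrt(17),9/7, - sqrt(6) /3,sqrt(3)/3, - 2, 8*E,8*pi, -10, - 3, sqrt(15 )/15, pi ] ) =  [-10 , - 5,-3,  -  2, - sqrt ( 6) /3,sqrt (15 ) /15, sqrt(3 ) /3,  9/7, pi,sqrt(10) , sqrt(17 ), 8*E,  8*pi ]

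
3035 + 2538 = 5573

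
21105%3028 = 2937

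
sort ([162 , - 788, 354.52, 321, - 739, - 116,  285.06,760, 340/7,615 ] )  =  [ - 788, - 739,-116,340/7, 162, 285.06,  321 , 354.52,  615,  760]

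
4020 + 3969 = 7989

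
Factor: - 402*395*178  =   - 2^2*3^1*5^1*67^1*79^1*89^1 = - 28264620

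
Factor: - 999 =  -3^3* 37^1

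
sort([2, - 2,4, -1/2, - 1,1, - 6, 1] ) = [ - 6, - 2, - 1, - 1/2,1,  1,2, 4 ]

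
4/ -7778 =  - 2/3889=- 0.00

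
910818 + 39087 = 949905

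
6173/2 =6173/2 = 3086.50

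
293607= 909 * 323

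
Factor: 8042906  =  2^1 * 983^1*4091^1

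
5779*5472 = 31622688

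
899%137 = 77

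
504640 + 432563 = 937203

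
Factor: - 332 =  - 2^2*83^1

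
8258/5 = 8258/5=1651.60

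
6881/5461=6881/5461 = 1.26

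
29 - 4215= - 4186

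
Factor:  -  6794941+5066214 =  - 1728727=- 7^1*11^2 * 13^1*157^1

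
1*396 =396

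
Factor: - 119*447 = -3^1*7^1 *17^1*149^1 = -53193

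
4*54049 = 216196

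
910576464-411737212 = 498839252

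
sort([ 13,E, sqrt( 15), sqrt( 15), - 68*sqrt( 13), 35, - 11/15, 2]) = [ - 68 * sqrt( 13), - 11/15,2, E,sqrt ( 15) , sqrt(15),13,35] 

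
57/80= 57/80 = 0.71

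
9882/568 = 17+113/284= 17.40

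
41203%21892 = 19311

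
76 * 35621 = 2707196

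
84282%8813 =4965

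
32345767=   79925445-47579678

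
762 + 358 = 1120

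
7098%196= 42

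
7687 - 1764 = 5923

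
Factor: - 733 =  - 733^1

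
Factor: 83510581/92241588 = 2^( - 2)*3^ ( - 1 )*7^1*11^1*947^( - 1 ) * 8117^( - 1) *1084553^1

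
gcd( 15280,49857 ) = 1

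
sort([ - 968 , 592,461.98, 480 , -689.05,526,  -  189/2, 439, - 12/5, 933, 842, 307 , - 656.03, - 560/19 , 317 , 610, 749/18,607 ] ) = [ - 968, - 689.05, - 656.03, - 189/2, - 560/19, - 12/5,  749/18, 307,317, 439,461.98,480,526, 592, 607,610,  842,933 ]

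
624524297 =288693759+335830538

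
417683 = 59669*7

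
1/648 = 1/648=0.00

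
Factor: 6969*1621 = 3^1*23^1*101^1*1621^1 = 11296749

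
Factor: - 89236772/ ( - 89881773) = 2^2*3^(- 1) * 67^(-1)*151^1 * 147743^1  *447173^( - 1) 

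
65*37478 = 2436070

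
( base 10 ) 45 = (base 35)1a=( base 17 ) 2B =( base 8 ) 55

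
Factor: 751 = 751^1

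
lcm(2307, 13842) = 13842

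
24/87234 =4/14539 = 0.00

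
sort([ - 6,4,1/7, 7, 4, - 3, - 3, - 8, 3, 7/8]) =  [ - 8, - 6, - 3, - 3,1/7,  7/8, 3, 4, 4 , 7] 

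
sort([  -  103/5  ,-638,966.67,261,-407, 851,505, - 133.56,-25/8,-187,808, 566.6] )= [-638,  -  407,-187, - 133.56,-103/5,-25/8,261,505 , 566.6,808, 851,966.67 ]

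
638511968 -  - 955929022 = 1594440990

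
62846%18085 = 8591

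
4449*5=22245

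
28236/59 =28236/59 = 478.58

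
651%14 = 7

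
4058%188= 110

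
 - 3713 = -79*47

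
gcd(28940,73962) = 2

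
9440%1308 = 284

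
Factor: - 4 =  - 2^2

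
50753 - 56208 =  - 5455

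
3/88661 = 3/88661 = 0.00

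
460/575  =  4/5=0.80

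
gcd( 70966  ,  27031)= 1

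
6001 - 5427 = 574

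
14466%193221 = 14466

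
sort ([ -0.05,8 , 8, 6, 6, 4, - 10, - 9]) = [ - 10, - 9,  -  0.05, 4 , 6,6, 8,  8 ] 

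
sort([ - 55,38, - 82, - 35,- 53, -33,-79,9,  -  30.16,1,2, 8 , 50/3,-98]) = [-98, - 82, - 79, - 55, - 53, - 35,- 33 ,-30.16,  1,2,8, 9,50/3,38] 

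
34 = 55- 21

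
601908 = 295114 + 306794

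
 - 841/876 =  - 1 + 35/876 = - 0.96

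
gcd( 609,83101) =1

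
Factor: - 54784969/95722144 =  - 2^(  -  5 )*7^ ( -1) * 101^( - 1 ) * 4231^( - 1) *54784969^1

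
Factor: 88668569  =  11^1*8060779^1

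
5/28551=5/28551 = 0.00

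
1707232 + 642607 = 2349839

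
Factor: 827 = 827^1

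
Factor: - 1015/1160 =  - 2^( - 3)*7^1 = - 7/8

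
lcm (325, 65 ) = 325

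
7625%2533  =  26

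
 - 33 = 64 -97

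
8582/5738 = 4291/2869= 1.50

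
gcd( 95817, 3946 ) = 1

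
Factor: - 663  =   - 3^1 *13^1*17^1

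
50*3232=161600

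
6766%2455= 1856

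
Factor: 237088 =2^5 * 31^1*239^1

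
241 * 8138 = 1961258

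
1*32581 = 32581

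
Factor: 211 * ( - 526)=-2^1 *211^1*263^1= -110986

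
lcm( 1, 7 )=7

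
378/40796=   27/2914= 0.01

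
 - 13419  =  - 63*213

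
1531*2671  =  4089301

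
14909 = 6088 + 8821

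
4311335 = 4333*995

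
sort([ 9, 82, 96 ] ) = [9,82,96 ]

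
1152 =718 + 434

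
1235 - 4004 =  - 2769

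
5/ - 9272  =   - 5/9272 =- 0.00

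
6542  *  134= 876628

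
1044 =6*174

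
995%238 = 43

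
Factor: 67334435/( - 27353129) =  - 5^1*7^1*31^(-1)*882359^ ( - 1 )*1923841^1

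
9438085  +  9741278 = 19179363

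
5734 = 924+4810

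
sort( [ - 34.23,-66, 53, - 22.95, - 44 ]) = [  -  66, - 44, - 34.23, - 22.95, 53 ] 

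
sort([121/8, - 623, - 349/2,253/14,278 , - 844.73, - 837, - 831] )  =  [ - 844.73, - 837, - 831,  -  623,-349/2,121/8,253/14, 278]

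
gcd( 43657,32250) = 1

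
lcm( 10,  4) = 20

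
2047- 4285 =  - 2238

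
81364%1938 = 1906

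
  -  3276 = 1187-4463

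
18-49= - 31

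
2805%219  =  177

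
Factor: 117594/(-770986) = -3^2*47^1 * 139^1*385493^( - 1)=-58797/385493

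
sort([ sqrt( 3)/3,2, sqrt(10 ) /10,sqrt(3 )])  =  [ sqrt( 10) /10,sqrt(3) /3, sqrt( 3 ),2]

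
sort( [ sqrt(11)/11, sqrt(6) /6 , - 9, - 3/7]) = [  -  9,-3/7,sqrt( 11 ) /11, sqrt(6) /6]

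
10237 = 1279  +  8958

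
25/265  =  5/53 =0.09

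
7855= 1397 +6458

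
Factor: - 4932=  -2^2 * 3^2*137^1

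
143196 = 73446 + 69750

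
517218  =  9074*57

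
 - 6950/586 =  - 12 + 41/293 = -11.86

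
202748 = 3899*52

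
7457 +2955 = 10412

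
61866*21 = 1299186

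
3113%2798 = 315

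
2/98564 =1/49282 = 0.00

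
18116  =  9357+8759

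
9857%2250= 857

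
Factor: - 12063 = - 3^1*4021^1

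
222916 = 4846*46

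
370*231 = 85470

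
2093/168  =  12 + 11/24 = 12.46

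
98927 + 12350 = 111277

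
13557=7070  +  6487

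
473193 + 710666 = 1183859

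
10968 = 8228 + 2740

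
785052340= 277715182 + 507337158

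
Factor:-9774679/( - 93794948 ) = 2^(  -  2 ) * 13^ ( - 1) * 53^( - 1) * 101^1*34033^ ( - 1) * 96779^1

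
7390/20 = 369 +1/2 = 369.50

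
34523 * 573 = 19781679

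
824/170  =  4 +72/85= 4.85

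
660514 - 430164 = 230350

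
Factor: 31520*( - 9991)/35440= - 2^1*97^1 * 103^1*197^1*443^( - 1)= - 3936454/443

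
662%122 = 52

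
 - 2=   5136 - 5138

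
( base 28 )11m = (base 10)834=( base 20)21e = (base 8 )1502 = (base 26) 162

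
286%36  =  34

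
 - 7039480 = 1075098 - 8114578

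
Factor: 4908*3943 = 2^2 *3^1 * 409^1*3943^1  =  19352244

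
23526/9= 2614 = 2614.00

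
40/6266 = 20/3133 =0.01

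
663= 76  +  587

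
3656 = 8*457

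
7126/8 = 890 + 3/4 = 890.75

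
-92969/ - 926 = 92969/926 = 100.40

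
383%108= 59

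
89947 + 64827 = 154774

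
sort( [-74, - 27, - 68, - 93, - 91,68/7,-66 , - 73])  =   [ - 93, - 91,- 74, - 73,  -  68,  -  66, - 27,68/7]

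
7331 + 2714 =10045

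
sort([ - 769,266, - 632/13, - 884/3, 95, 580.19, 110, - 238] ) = [ - 769, - 884/3, - 238,-632/13, 95,110, 266,580.19]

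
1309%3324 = 1309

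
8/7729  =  8/7729=   0.00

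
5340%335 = 315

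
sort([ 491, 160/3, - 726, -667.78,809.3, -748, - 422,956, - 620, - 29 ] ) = [ - 748, - 726,-667.78, - 620, - 422, - 29,160/3,491,809.3,956]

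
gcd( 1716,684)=12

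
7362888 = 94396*78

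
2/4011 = 2/4011  =  0.00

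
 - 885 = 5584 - 6469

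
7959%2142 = 1533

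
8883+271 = 9154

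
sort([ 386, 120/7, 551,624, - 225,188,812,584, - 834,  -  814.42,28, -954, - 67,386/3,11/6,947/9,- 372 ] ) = [ - 954, - 834, - 814.42, - 372, - 225, - 67,11/6,120/7,28, 947/9,386/3,188,386,551, 584,624,812] 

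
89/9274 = 89/9274 = 0.01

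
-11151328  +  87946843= 76795515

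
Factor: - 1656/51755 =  - 2^3 * 3^2  *5^( - 1 )*11^( - 1 )*23^1 * 941^( - 1)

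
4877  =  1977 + 2900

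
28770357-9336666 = 19433691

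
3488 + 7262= 10750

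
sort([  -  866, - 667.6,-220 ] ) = [ - 866, -667.6,-220 ] 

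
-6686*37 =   -  247382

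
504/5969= 504/5969 = 0.08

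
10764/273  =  39+3/7 = 39.43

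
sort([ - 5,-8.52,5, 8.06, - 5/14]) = [ - 8.52 ,-5, - 5/14, 5, 8.06 ]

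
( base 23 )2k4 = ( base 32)1fi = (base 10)1522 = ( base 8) 2762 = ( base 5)22042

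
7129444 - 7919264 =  -789820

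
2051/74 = 27 + 53/74 = 27.72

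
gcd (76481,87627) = 1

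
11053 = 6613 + 4440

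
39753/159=13251/53 = 250.02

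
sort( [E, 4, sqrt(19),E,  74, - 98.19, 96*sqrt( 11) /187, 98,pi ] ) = [-98.19,  96*sqrt( 11 )/187,E, E,pi,  4, sqrt( 19), 74, 98] 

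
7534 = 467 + 7067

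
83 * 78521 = 6517243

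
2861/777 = 2861/777 = 3.68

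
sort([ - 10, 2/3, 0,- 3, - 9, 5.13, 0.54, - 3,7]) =[ - 10, - 9, - 3, - 3, 0,  0.54, 2/3,5.13,7] 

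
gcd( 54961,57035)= 1037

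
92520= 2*46260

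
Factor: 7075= 5^2*283^1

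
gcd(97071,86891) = 1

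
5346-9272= -3926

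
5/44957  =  5/44957 = 0.00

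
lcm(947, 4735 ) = 4735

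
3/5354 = 3/5354 = 0.00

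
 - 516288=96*( - 5378) 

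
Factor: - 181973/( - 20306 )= 2^( - 1)*13^( - 1 )*233^1 = 233/26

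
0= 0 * 92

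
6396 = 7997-1601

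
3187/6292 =3187/6292 = 0.51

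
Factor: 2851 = 2851^1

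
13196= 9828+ 3368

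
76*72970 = 5545720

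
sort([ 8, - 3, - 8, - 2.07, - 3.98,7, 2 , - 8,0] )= [  -  8, - 8, - 3.98, - 3,- 2.07,0,2,  7, 8 ] 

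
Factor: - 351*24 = - 2^3*3^4*13^1 =-8424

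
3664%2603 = 1061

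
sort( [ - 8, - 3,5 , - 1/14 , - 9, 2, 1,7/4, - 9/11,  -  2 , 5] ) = [ - 9,-8,-3, - 2,  -  9/11, - 1/14, 1, 7/4,2, 5, 5 ]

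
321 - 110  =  211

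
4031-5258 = -1227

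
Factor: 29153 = 29153^1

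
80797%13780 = 11897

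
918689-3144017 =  - 2225328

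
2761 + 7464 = 10225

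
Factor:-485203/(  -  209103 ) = 3^(-1 )*19^1 * 47^ (-1 )*1483^(-1 )*25537^1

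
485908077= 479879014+6029063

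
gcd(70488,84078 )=18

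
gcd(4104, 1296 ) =216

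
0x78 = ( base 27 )4c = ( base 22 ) 5a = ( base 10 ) 120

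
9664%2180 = 944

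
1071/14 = 76+1/2=76.50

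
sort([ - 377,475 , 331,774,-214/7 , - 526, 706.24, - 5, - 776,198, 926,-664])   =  [ - 776, - 664 , - 526,-377 , - 214/7, - 5, 198,  331,475, 706.24,774, 926 ] 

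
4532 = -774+5306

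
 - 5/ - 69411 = 5/69411 =0.00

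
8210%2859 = 2492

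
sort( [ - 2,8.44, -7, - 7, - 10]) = [ - 10,-7,- 7, - 2,8.44]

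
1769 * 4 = 7076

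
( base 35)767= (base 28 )b60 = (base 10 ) 8792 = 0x2258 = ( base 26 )D04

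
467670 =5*93534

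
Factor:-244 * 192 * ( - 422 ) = 19769856 =2^9*3^1*61^1*211^1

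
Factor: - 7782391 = -397^1*19603^1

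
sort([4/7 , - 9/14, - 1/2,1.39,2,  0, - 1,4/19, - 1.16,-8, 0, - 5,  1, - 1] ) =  [-8,- 5 , - 1.16,-1,-1,-9/14,  -  1/2, 0,0,  4/19,  4/7 , 1,  1.39, 2]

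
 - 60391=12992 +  - 73383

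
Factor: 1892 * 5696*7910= 2^9*5^1*7^1*11^1*43^1*89^1*113^1 = 85244741120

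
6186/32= 193 + 5/16 = 193.31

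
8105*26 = 210730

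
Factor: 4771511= 23^1*207457^1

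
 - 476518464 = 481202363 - 957720827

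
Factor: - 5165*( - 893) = 4612345 =5^1*19^1*47^1 * 1033^1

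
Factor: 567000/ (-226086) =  - 2^2*3^3*5^3*7^( - 1 )*769^(-1) = -13500/5383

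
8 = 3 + 5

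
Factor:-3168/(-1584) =2^1 = 2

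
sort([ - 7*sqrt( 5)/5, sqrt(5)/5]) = [-7* sqrt(5 ) /5, sqrt( 5 ) /5 ] 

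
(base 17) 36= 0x39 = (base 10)57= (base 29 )1S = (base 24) 29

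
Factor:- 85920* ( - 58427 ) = 5020047840=   2^5*3^1 * 5^1 *179^1 * 58427^1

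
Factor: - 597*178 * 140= -2^3*3^1* 5^1*7^1*89^1 * 199^1 = -14877240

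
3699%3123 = 576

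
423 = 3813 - 3390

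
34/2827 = 34/2827 = 0.01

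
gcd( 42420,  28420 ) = 140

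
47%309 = 47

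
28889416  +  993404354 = 1022293770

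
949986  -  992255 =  - 42269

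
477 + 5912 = 6389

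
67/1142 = 67/1142=0.06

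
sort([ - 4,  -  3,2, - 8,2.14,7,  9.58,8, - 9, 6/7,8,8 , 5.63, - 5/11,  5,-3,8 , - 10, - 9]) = [ - 10, - 9 , - 9, - 8, - 4,-3, - 3 , - 5/11,6/7,2,2.14,  5,5.63, 7,8,8, 8,8,9.58 ]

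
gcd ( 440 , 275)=55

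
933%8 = 5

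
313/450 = 313/450 = 0.70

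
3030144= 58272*52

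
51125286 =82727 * 618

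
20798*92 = 1913416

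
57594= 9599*6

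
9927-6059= 3868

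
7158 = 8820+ - 1662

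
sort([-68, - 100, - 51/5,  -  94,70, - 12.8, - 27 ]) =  [ -100, - 94, - 68, - 27, - 12.8,-51/5, 70] 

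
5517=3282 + 2235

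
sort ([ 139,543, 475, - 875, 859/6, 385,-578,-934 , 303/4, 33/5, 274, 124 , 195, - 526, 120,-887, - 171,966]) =[ - 934, - 887, - 875,-578, - 526, - 171,33/5,303/4, 120, 124,139, 859/6, 195 , 274, 385, 475,543 , 966]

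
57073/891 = 64 + 49/891= 64.05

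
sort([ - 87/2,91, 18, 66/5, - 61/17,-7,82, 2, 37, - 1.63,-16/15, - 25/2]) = [ - 87/2,-25/2, - 7, - 61/17, - 1.63,- 16/15,2, 66/5,18 , 37,82,91 ]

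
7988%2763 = 2462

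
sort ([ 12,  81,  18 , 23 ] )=[ 12, 18,23,81] 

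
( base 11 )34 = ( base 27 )1a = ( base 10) 37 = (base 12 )31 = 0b100101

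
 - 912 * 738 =-673056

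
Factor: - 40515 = - 3^1*5^1*37^1*73^1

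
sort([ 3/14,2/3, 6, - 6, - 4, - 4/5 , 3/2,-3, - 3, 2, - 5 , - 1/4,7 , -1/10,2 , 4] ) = [-6 ,-5, - 4, - 3, -3, - 4/5, - 1/4,  -  1/10 , 3/14 , 2/3 , 3/2,  2, 2, 4 , 6, 7]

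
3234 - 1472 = 1762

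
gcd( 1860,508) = 4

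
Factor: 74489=74489^1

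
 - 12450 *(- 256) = 3187200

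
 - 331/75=-5 + 44/75 = - 4.41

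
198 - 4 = 194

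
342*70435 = 24088770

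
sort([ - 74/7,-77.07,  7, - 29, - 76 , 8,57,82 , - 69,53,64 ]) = [ - 77.07, - 76, - 69,  -  29, - 74/7, 7,8, 53,57,64,82]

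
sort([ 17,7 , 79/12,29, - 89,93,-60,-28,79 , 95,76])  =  [- 89, - 60,-28,79/12 , 7,  17,29,76, 79,93,95 ]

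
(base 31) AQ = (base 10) 336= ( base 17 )12D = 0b101010000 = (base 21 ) g0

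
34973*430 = 15038390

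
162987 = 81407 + 81580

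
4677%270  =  87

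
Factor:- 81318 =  - 2^1*3^1*13553^1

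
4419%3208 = 1211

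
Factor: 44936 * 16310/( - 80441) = -732906160/80441 = - 2^4 *5^1*7^1*41^1*137^1*233^1*257^(- 1)*313^( - 1)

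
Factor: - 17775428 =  - 2^2*11^1*127^1*3181^1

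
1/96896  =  1/96896 = 0.00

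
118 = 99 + 19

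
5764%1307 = 536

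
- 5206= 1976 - 7182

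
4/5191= 4/5191  =  0.00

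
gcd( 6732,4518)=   18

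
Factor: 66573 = 3^2*13^1*569^1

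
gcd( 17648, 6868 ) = 4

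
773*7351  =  5682323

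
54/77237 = 54/77237 = 0.00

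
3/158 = 3/158 = 0.02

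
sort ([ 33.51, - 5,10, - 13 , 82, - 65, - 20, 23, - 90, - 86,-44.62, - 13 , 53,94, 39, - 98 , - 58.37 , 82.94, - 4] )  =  [ - 98,- 90,- 86, - 65, - 58.37, - 44.62, - 20, - 13, - 13, - 5, - 4, 10,23, 33.51, 39, 53,82, 82.94, 94 ]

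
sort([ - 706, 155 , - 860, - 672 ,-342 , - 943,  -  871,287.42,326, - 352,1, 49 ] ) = [ - 943, - 871, - 860, - 706, - 672, - 352, - 342,1, 49, 155 , 287.42,326 ] 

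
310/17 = 310/17 = 18.24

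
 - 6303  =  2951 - 9254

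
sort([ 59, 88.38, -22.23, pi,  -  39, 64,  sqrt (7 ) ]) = [  -  39,  -  22.23, sqrt ( 7 ), pi, 59, 64, 88.38]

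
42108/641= 42108/641 =65.69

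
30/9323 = 30/9323= 0.00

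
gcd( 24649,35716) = 1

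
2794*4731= 13218414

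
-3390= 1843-5233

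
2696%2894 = 2696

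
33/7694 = 33/7694  =  0.00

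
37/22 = 1+15/22 = 1.68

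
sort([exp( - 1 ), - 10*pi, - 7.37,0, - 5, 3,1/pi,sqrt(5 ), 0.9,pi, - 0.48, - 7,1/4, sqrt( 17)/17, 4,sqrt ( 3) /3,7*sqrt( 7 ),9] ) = [ - 10*pi , - 7.37,- 7, - 5, - 0.48 , 0,sqrt( 17 ) /17, 1/4, 1/pi , exp(-1 ), sqrt( 3) /3,0.9,sqrt(5 ),3, pi, 4,9,  7*sqrt( 7 ) ]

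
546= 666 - 120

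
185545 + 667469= 853014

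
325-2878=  - 2553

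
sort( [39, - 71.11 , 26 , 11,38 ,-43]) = [-71.11 ,-43 , 11,26, 38,39]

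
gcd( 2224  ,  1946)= 278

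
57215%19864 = 17487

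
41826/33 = 13942/11 = 1267.45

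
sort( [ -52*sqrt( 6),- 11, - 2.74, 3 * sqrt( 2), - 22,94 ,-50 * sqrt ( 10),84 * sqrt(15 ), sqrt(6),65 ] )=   [ - 50*sqrt( 10), - 52 * sqrt( 6 ), - 22,-11, - 2.74,sqrt( 6) , 3 * sqrt( 2),65,94, 84*sqrt( 15 )]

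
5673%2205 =1263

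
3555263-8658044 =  - 5102781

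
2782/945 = 2 + 892/945 = 2.94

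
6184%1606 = 1366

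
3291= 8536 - 5245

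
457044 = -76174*( - 6 ) 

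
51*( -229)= - 11679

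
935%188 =183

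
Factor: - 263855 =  - 5^1*113^1*467^1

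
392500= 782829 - 390329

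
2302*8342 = 19203284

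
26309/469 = 56 + 45/469 = 56.10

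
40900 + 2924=43824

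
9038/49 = 184 + 22/49 = 184.45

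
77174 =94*821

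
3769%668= 429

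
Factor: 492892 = 2^2*149^1 * 827^1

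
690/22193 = 690/22193=0.03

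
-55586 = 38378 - 93964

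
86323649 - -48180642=134504291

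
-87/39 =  - 3 + 10/13 = - 2.23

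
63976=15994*4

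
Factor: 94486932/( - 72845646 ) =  - 15747822/12140941= -2^1*3^2*17^( - 1)*23^( - 1)*31051^ (-1)*  874879^1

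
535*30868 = 16514380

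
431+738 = 1169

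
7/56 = 1/8= 0.12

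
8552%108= 20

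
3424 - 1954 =1470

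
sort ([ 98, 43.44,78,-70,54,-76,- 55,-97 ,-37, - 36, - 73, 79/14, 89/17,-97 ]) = [-97, - 97, - 76, - 73, - 70, - 55,-37,  -  36 , 89/17,  79/14,43.44,54,78,98]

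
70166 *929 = 65184214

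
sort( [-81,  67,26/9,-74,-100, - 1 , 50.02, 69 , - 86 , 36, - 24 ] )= [-100, - 86,-81 , - 74,- 24, - 1, 26/9,  36,  50.02,  67,69 ] 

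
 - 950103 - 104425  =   - 1054528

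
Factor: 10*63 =2^1*3^2*5^1 * 7^1 = 630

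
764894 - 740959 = 23935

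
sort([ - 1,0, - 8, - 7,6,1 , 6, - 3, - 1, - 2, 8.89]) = [ - 8, - 7,  -  3, - 2, - 1, - 1,  0, 1, 6,6, 8.89]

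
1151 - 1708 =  - 557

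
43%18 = 7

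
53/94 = 53/94 = 0.56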